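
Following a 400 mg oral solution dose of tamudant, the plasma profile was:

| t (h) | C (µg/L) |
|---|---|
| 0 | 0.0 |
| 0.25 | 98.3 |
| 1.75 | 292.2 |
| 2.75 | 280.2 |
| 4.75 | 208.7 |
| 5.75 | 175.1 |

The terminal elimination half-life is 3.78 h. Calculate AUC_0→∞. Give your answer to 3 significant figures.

Trapezoidal AUC_0→5.75:
  [0→0.25]: (0.0+98.3)/2 × 0.25 = 12.2875
  [0.25→1.75]: (98.3+292.2)/2 × 1.5 = 292.875
  [1.75→2.75]: (292.2+280.2)/2 × 1 = 286.2
  [2.75→4.75]: (280.2+208.7)/2 × 2 = 488.9
  [4.75→5.75]: (208.7+175.1)/2 × 1 = 191.9
  Sum = 1272.1625 µg/L·h
k_e = ln2 / t½ = 0.693147 / 3.78 = 0.1834 h^-1
Extrapolated tail: C_last / k_e = 175.1 / 0.1834 = 954.744
AUC_0→∞ = 1272.1625 + 954.744 = 2226.9065 µg/L·h

AUC = 2230 µg/L·h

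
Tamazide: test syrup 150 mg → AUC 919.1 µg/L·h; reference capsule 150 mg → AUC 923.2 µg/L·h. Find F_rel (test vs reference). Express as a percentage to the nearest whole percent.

F_rel = (AUC_test/D_test) / (AUC_ref/D_ref)
      = (919.1/150) / (923.2/150)
      = 6.12733 / 6.15467 = 0.9956 = 99.56%

F_rel = 100%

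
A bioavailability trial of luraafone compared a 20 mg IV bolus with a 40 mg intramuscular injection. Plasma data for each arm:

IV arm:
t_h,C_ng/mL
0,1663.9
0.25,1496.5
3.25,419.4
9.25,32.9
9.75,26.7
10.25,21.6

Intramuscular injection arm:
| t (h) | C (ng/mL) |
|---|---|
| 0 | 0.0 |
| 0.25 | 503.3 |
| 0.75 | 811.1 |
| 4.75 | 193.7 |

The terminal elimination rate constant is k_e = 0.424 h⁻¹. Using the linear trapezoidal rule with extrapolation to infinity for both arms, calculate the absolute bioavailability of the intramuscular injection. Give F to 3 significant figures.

Trapezoidal AUC_0→10.25 (IV):
  [0→0.25]: (1663.9+1496.5)/2 × 0.25 = 395.05
  [0.25→3.25]: (1496.5+419.4)/2 × 3 = 2873.85
  [3.25→9.25]: (419.4+32.9)/2 × 6 = 1356.9
  [9.25→9.75]: (32.9+26.7)/2 × 0.5 = 14.9
  [9.75→10.25]: (26.7+21.6)/2 × 0.5 = 12.075
  Sum = 4652.775 ng/mL·h
IV tail: 21.6/0.424 = 50.943; AUC_iv,0→∞ = 4652.775 + 50.943 = 4703.718 ng/mL·h
Trapezoidal AUC_0→4.75 (intramuscular injection):
  [0→0.25]: (0.0+503.3)/2 × 0.25 = 62.9125
  [0.25→0.75]: (503.3+811.1)/2 × 0.5 = 328.6
  [0.75→4.75]: (811.1+193.7)/2 × 4 = 2009.6
  Sum = 2401.1125 ng/mL·h
intramuscular injection tail: 193.7/0.424 = 456.840; AUC_ev,0→∞ = 2401.1125 + 456.840 = 2857.9525 ng/mL·h
F = (AUC_ev/D_ev)/(AUC_iv/D_iv) = (2857.9525/40)/(4703.718/20) = 71.4488/235.1859 = 0.3038

F = 0.304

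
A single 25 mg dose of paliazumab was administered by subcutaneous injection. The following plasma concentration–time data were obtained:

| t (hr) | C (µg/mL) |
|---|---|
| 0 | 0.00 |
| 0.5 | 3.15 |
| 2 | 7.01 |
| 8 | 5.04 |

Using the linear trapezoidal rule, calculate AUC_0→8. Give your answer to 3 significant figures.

Trapezoidal AUC_0→8:
  [0→0.5]: (0.00+3.15)/2 × 0.5 = 0.7875
  [0.5→2]: (3.15+7.01)/2 × 1.5 = 7.62
  [2→8]: (7.01+5.04)/2 × 6 = 36.15
  Sum = 44.5575 µg/mL·hr

AUC = 44.6 µg/mL·hr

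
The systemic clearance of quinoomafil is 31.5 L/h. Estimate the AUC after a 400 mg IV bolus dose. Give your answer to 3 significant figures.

AUC = 12.7 mg/L·h

AUC_0→∞ = Dose_iv / CL
        = 400 / 31.5 = 12.6984 mg/L·h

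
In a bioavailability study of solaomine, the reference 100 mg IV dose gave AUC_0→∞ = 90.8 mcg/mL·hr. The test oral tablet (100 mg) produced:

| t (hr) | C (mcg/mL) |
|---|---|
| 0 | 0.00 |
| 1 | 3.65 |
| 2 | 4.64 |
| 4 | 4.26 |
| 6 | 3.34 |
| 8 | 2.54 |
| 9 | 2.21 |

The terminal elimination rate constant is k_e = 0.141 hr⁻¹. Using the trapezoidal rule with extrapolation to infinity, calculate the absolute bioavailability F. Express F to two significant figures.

Trapezoidal AUC_0→9 (oral tablet):
  [0→1]: (0.00+3.65)/2 × 1 = 1.825
  [1→2]: (3.65+4.64)/2 × 1 = 4.145
  [2→4]: (4.64+4.26)/2 × 2 = 8.9
  [4→6]: (4.26+3.34)/2 × 2 = 7.6
  [6→8]: (3.34+2.54)/2 × 2 = 5.88
  [8→9]: (2.54+2.21)/2 × 1 = 2.375
  Sum = 30.725 mcg/mL·hr
Tail: C_last/k_e = 2.21/0.141 = 15.674
AUC_0→∞ (oral tablet) = 30.725 + 15.674 = 46.399 mcg/mL·hr
F = (AUC_ev/D_ev)/(AUC_iv/D_iv) = (46.399/100)/(90.8/100) = 0.46399/0.908 = 0.5110

F = 0.51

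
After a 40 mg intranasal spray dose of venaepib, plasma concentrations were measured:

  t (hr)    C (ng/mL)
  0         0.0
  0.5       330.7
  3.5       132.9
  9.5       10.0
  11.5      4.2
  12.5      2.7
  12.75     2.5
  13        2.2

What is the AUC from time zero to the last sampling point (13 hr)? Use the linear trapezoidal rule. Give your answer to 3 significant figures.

Trapezoidal AUC_0→13:
  [0→0.5]: (0.0+330.7)/2 × 0.5 = 82.675
  [0.5→3.5]: (330.7+132.9)/2 × 3 = 695.4
  [3.5→9.5]: (132.9+10.0)/2 × 6 = 428.7
  [9.5→11.5]: (10.0+4.2)/2 × 2 = 14.2
  [11.5→12.5]: (4.2+2.7)/2 × 1 = 3.45
  [12.5→12.75]: (2.7+2.5)/2 × 0.25 = 0.65
  [12.75→13]: (2.5+2.2)/2 × 0.25 = 0.5875
  Sum = 1225.6625 ng/mL·hr

AUC = 1230 ng/mL·hr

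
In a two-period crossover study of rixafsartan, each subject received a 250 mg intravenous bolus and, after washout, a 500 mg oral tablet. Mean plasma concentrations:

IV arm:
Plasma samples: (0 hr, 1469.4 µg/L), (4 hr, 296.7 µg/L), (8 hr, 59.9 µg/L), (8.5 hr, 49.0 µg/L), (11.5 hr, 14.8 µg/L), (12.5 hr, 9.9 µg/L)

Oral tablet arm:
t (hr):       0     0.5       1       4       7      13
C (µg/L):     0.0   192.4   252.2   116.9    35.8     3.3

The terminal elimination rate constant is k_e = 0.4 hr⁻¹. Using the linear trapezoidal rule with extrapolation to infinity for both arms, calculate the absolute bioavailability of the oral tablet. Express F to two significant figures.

F = 0.12

Trapezoidal AUC_0→12.5 (IV):
  [0→4]: (1469.4+296.7)/2 × 4 = 3532.2
  [4→8]: (296.7+59.9)/2 × 4 = 713.2
  [8→8.5]: (59.9+49.0)/2 × 0.5 = 27.225
  [8.5→11.5]: (49.0+14.8)/2 × 3 = 95.7
  [11.5→12.5]: (14.8+9.9)/2 × 1 = 12.35
  Sum = 4380.675 µg/L·hr
IV tail: 9.9/0.4 = 24.750; AUC_iv,0→∞ = 4380.675 + 24.750 = 4405.425 µg/L·hr
Trapezoidal AUC_0→13 (oral tablet):
  [0→0.5]: (0.0+192.4)/2 × 0.5 = 48.1
  [0.5→1]: (192.4+252.2)/2 × 0.5 = 111.15
  [1→4]: (252.2+116.9)/2 × 3 = 553.65
  [4→7]: (116.9+35.8)/2 × 3 = 229.05
  [7→13]: (35.8+3.3)/2 × 6 = 117.3
  Sum = 1059.25 µg/L·hr
oral tablet tail: 3.3/0.4 = 8.250; AUC_ev,0→∞ = 1059.25 + 8.250 = 1067.5 µg/L·hr
F = (AUC_ev/D_ev)/(AUC_iv/D_iv) = (1067.5/500)/(4405.425/250) = 2.135/17.6217 = 0.1212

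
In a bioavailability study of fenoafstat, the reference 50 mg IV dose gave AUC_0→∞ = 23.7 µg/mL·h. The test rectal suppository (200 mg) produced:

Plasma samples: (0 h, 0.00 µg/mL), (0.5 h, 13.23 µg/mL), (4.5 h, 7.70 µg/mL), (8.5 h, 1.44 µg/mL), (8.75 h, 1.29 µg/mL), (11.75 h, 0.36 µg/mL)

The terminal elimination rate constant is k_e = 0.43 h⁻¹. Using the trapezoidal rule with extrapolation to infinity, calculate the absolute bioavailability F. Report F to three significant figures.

Trapezoidal AUC_0→11.75 (rectal suppository):
  [0→0.5]: (0.00+13.23)/2 × 0.5 = 3.3075
  [0.5→4.5]: (13.23+7.70)/2 × 4 = 41.86
  [4.5→8.5]: (7.70+1.44)/2 × 4 = 18.28
  [8.5→8.75]: (1.44+1.29)/2 × 0.25 = 0.34125
  [8.75→11.75]: (1.29+0.36)/2 × 3 = 2.475
  Sum = 66.26375 µg/mL·h
Tail: C_last/k_e = 0.36/0.43 = 0.837
AUC_0→∞ (rectal suppository) = 66.26375 + 0.837 = 67.10075 µg/mL·h
F = (AUC_ev/D_ev)/(AUC_iv/D_iv) = (67.10075/200)/(23.7/50) = 0.33550375/0.474 = 0.7078

F = 0.708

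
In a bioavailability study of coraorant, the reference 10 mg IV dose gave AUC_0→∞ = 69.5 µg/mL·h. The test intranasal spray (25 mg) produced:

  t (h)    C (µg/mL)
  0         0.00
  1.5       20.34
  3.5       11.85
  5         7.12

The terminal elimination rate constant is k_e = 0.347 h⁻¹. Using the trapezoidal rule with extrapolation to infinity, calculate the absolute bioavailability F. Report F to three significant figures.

Trapezoidal AUC_0→5 (intranasal spray):
  [0→1.5]: (0.00+20.34)/2 × 1.5 = 15.255
  [1.5→3.5]: (20.34+11.85)/2 × 2 = 32.19
  [3.5→5]: (11.85+7.12)/2 × 1.5 = 14.2275
  Sum = 61.6725 µg/mL·h
Tail: C_last/k_e = 7.12/0.347 = 20.519
AUC_0→∞ (intranasal spray) = 61.6725 + 20.519 = 82.1915 µg/mL·h
F = (AUC_ev/D_ev)/(AUC_iv/D_iv) = (82.1915/25)/(69.5/10) = 3.28766/6.95 = 0.4730

F = 0.473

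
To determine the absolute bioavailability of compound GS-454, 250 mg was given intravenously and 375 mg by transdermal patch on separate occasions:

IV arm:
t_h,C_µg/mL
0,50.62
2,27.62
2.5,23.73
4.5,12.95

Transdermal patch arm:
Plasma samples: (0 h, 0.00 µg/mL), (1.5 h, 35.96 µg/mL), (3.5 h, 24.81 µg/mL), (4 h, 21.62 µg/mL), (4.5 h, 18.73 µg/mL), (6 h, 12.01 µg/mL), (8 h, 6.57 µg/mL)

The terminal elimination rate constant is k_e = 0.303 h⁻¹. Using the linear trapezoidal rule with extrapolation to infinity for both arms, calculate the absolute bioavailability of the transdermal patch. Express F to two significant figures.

Trapezoidal AUC_0→4.5 (IV):
  [0→2]: (50.62+27.62)/2 × 2 = 78.24
  [2→2.5]: (27.62+23.73)/2 × 0.5 = 12.8375
  [2.5→4.5]: (23.73+12.95)/2 × 2 = 36.68
  Sum = 127.7575 µg/mL·h
IV tail: 12.95/0.303 = 42.739; AUC_iv,0→∞ = 127.7575 + 42.739 = 170.4965 µg/mL·h
Trapezoidal AUC_0→8 (transdermal patch):
  [0→1.5]: (0.00+35.96)/2 × 1.5 = 26.97
  [1.5→3.5]: (35.96+24.81)/2 × 2 = 60.77
  [3.5→4]: (24.81+21.62)/2 × 0.5 = 11.6075
  [4→4.5]: (21.62+18.73)/2 × 0.5 = 10.0875
  [4.5→6]: (18.73+12.01)/2 × 1.5 = 23.055
  [6→8]: (12.01+6.57)/2 × 2 = 18.58
  Sum = 151.07 µg/mL·h
transdermal patch tail: 6.57/0.303 = 21.683; AUC_ev,0→∞ = 151.07 + 21.683 = 172.753 µg/mL·h
F = (AUC_ev/D_ev)/(AUC_iv/D_iv) = (172.753/375)/(170.4965/250) = 0.460675/0.681986 = 0.6755

F = 0.68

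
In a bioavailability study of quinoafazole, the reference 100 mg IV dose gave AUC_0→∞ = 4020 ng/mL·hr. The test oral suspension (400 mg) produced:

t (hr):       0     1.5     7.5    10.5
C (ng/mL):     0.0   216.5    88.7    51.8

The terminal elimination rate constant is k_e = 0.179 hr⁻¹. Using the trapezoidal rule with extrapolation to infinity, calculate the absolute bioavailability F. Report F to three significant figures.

F = 0.0981

Trapezoidal AUC_0→10.5 (oral suspension):
  [0→1.5]: (0.0+216.5)/2 × 1.5 = 162.375
  [1.5→7.5]: (216.5+88.7)/2 × 6 = 915.6
  [7.5→10.5]: (88.7+51.8)/2 × 3 = 210.75
  Sum = 1288.725 ng/mL·hr
Tail: C_last/k_e = 51.8/0.179 = 289.385
AUC_0→∞ (oral suspension) = 1288.725 + 289.385 = 1578.11 ng/mL·hr
F = (AUC_ev/D_ev)/(AUC_iv/D_iv) = (1578.11/400)/(4020/100) = 3.945275/40.2 = 0.0981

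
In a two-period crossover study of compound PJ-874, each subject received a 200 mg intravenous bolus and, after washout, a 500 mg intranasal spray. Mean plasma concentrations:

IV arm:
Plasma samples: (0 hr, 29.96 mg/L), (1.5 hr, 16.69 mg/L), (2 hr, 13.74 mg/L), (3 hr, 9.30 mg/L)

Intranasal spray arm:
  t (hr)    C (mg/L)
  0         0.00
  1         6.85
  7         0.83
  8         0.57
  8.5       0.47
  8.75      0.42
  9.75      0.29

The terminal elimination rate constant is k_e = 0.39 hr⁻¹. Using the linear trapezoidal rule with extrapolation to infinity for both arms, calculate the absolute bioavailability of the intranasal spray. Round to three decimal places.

Trapezoidal AUC_0→3 (IV):
  [0→1.5]: (29.96+16.69)/2 × 1.5 = 34.9875
  [1.5→2]: (16.69+13.74)/2 × 0.5 = 7.6075
  [2→3]: (13.74+9.30)/2 × 1 = 11.52
  Sum = 54.115 mg/L·hr
IV tail: 9.30/0.39 = 23.846; AUC_iv,0→∞ = 54.115 + 23.846 = 77.961 mg/L·hr
Trapezoidal AUC_0→9.75 (intranasal spray):
  [0→1]: (0.00+6.85)/2 × 1 = 3.425
  [1→7]: (6.85+0.83)/2 × 6 = 23.04
  [7→8]: (0.83+0.57)/2 × 1 = 0.7
  [8→8.5]: (0.57+0.47)/2 × 0.5 = 0.26
  [8.5→8.75]: (0.47+0.42)/2 × 0.25 = 0.11125
  [8.75→9.75]: (0.42+0.29)/2 × 1 = 0.355
  Sum = 27.89125 mg/L·hr
intranasal spray tail: 0.29/0.39 = 0.744; AUC_ev,0→∞ = 27.89125 + 0.744 = 28.63525 mg/L·hr
F = (AUC_ev/D_ev)/(AUC_iv/D_iv) = (28.63525/500)/(77.961/200) = 0.0572705/0.389805 = 0.1469

F = 0.147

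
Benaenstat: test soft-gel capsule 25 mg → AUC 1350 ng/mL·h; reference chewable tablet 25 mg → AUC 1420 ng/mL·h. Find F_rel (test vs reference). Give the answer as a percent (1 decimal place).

F_rel = (AUC_test/D_test) / (AUC_ref/D_ref)
      = (1350/25) / (1420/25)
      = 54 / 56.8 = 0.9507 = 95.07%

F_rel = 95.1%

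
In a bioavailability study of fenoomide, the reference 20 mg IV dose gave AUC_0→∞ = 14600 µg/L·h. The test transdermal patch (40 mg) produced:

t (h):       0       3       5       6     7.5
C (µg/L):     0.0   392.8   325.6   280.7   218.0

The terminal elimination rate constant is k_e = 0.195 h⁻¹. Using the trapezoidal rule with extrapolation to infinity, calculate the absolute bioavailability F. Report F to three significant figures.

F = 0.106

Trapezoidal AUC_0→7.5 (transdermal patch):
  [0→3]: (0.0+392.8)/2 × 3 = 589.2
  [3→5]: (392.8+325.6)/2 × 2 = 718.4
  [5→6]: (325.6+280.7)/2 × 1 = 303.15
  [6→7.5]: (280.7+218.0)/2 × 1.5 = 374.025
  Sum = 1984.775 µg/L·h
Tail: C_last/k_e = 218.0/0.195 = 1117.949
AUC_0→∞ (transdermal patch) = 1984.775 + 1117.949 = 3102.724 µg/L·h
F = (AUC_ev/D_ev)/(AUC_iv/D_iv) = (3102.724/40)/(14600/20) = 77.5681/730 = 0.1063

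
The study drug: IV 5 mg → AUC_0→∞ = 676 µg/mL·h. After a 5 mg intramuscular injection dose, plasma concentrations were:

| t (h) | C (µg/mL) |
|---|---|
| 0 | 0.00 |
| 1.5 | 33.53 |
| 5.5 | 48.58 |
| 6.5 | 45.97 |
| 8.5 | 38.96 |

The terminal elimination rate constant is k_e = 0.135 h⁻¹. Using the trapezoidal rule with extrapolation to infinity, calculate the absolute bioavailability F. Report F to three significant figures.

Trapezoidal AUC_0→8.5 (intramuscular injection):
  [0→1.5]: (0.00+33.53)/2 × 1.5 = 25.1475
  [1.5→5.5]: (33.53+48.58)/2 × 4 = 164.22
  [5.5→6.5]: (48.58+45.97)/2 × 1 = 47.275
  [6.5→8.5]: (45.97+38.96)/2 × 2 = 84.93
  Sum = 321.5725 µg/mL·h
Tail: C_last/k_e = 38.96/0.135 = 288.593
AUC_0→∞ (intramuscular injection) = 321.5725 + 288.593 = 610.1655 µg/mL·h
F = (AUC_ev/D_ev)/(AUC_iv/D_iv) = (610.1655/5)/(676/5) = 122.0331/135.2 = 0.9026

F = 0.903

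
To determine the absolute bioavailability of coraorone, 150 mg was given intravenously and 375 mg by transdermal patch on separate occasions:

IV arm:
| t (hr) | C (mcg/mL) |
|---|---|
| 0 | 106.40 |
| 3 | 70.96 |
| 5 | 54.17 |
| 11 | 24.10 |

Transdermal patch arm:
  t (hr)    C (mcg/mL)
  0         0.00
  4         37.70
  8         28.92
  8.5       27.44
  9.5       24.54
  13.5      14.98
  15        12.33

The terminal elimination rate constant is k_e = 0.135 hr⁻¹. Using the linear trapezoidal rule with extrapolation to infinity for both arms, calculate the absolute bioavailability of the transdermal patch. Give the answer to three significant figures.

F = 0.219

Trapezoidal AUC_0→11 (IV):
  [0→3]: (106.40+70.96)/2 × 3 = 266.04
  [3→5]: (70.96+54.17)/2 × 2 = 125.13
  [5→11]: (54.17+24.10)/2 × 6 = 234.81
  Sum = 625.98 mcg/mL·hr
IV tail: 24.10/0.135 = 178.519; AUC_iv,0→∞ = 625.98 + 178.519 = 804.499 mcg/mL·hr
Trapezoidal AUC_0→15 (transdermal patch):
  [0→4]: (0.00+37.70)/2 × 4 = 75.4
  [4→8]: (37.70+28.92)/2 × 4 = 133.24
  [8→8.5]: (28.92+27.44)/2 × 0.5 = 14.09
  [8.5→9.5]: (27.44+24.54)/2 × 1 = 25.99
  [9.5→13.5]: (24.54+14.98)/2 × 4 = 79.04
  [13.5→15]: (14.98+12.33)/2 × 1.5 = 20.4825
  Sum = 348.2425 mcg/mL·hr
transdermal patch tail: 12.33/0.135 = 91.333; AUC_ev,0→∞ = 348.2425 + 91.333 = 439.5755 mcg/mL·hr
F = (AUC_ev/D_ev)/(AUC_iv/D_iv) = (439.5755/375)/(804.499/150) = 1.1722/5.36333 = 0.2186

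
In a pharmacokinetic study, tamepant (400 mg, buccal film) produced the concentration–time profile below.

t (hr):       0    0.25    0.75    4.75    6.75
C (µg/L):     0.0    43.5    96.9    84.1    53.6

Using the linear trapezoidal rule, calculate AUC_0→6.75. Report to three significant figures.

Trapezoidal AUC_0→6.75:
  [0→0.25]: (0.0+43.5)/2 × 0.25 = 5.4375
  [0.25→0.75]: (43.5+96.9)/2 × 0.5 = 35.1
  [0.75→4.75]: (96.9+84.1)/2 × 4 = 362.0
  [4.75→6.75]: (84.1+53.6)/2 × 2 = 137.7
  Sum = 540.2375 µg/L·hr

AUC = 540 µg/L·hr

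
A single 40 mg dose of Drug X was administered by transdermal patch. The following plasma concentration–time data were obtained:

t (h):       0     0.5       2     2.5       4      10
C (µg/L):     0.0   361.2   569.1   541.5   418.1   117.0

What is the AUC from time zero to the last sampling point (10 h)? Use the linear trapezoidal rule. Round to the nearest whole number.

AUC = 3391 µg/L·h

Trapezoidal AUC_0→10:
  [0→0.5]: (0.0+361.2)/2 × 0.5 = 90.3
  [0.5→2]: (361.2+569.1)/2 × 1.5 = 697.725
  [2→2.5]: (569.1+541.5)/2 × 0.5 = 277.65
  [2.5→4]: (541.5+418.1)/2 × 1.5 = 719.7
  [4→10]: (418.1+117.0)/2 × 6 = 1605.3
  Sum = 3390.675 µg/L·h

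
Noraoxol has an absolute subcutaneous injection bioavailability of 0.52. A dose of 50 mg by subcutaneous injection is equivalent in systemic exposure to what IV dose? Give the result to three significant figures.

D_iv = 26.0 mg

Systemic exposure from an extravascular dose = F × D_ev, so the equivalent IV dose is F × D_ev.
D_iv = F × D_ev = 0.52 × 50 = 26 mg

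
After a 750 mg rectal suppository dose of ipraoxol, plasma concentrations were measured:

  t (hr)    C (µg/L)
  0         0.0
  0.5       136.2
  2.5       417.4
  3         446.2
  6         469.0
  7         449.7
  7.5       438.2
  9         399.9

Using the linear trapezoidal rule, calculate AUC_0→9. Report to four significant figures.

AUC = 3486 µg/L·hr

Trapezoidal AUC_0→9:
  [0→0.5]: (0.0+136.2)/2 × 0.5 = 34.05
  [0.5→2.5]: (136.2+417.4)/2 × 2 = 553.6
  [2.5→3]: (417.4+446.2)/2 × 0.5 = 215.9
  [3→6]: (446.2+469.0)/2 × 3 = 1372.8
  [6→7]: (469.0+449.7)/2 × 1 = 459.35
  [7→7.5]: (449.7+438.2)/2 × 0.5 = 221.975
  [7.5→9]: (438.2+399.9)/2 × 1.5 = 628.575
  Sum = 3486.25 µg/L·hr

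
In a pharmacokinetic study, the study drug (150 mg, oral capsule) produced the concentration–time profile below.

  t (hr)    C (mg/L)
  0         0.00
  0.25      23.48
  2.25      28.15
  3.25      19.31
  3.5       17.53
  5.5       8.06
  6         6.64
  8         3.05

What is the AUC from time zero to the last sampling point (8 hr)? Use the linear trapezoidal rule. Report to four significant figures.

Trapezoidal AUC_0→8:
  [0→0.25]: (0.00+23.48)/2 × 0.25 = 2.935
  [0.25→2.25]: (23.48+28.15)/2 × 2 = 51.63
  [2.25→3.25]: (28.15+19.31)/2 × 1 = 23.73
  [3.25→3.5]: (19.31+17.53)/2 × 0.25 = 4.605
  [3.5→5.5]: (17.53+8.06)/2 × 2 = 25.59
  [5.5→6]: (8.06+6.64)/2 × 0.5 = 3.675
  [6→8]: (6.64+3.05)/2 × 2 = 9.69
  Sum = 121.855 mg/L·hr

AUC = 121.9 mg/L·hr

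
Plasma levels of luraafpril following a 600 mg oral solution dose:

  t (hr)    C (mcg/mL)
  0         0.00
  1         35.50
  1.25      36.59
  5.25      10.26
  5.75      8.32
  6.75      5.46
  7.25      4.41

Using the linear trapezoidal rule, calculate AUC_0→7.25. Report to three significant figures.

AUC = 134 mcg/mL·hr

Trapezoidal AUC_0→7.25:
  [0→1]: (0.00+35.50)/2 × 1 = 17.75
  [1→1.25]: (35.50+36.59)/2 × 0.25 = 9.01125
  [1.25→5.25]: (36.59+10.26)/2 × 4 = 93.7
  [5.25→5.75]: (10.26+8.32)/2 × 0.5 = 4.645
  [5.75→6.75]: (8.32+5.46)/2 × 1 = 6.89
  [6.75→7.25]: (5.46+4.41)/2 × 0.5 = 2.4675
  Sum = 134.46375 mcg/mL·hr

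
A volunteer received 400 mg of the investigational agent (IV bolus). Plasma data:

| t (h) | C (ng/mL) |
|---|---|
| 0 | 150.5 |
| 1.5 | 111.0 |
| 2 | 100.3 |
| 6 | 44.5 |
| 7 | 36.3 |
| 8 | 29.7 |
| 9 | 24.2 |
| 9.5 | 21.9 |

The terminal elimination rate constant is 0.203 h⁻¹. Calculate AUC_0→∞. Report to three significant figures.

Trapezoidal AUC_0→9.5:
  [0→1.5]: (150.5+111.0)/2 × 1.5 = 196.125
  [1.5→2]: (111.0+100.3)/2 × 0.5 = 52.825
  [2→6]: (100.3+44.5)/2 × 4 = 289.6
  [6→7]: (44.5+36.3)/2 × 1 = 40.4
  [7→8]: (36.3+29.7)/2 × 1 = 33.0
  [8→9]: (29.7+24.2)/2 × 1 = 26.95
  [9→9.5]: (24.2+21.9)/2 × 0.5 = 11.525
  Sum = 650.425 ng/mL·h
Extrapolated tail: C_last / k_e = 21.9 / 0.203 = 107.882
AUC_0→∞ = 650.425 + 107.882 = 758.307 ng/mL·h

AUC = 758 ng/mL·h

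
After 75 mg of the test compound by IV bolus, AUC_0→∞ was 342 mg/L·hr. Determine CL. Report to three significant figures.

CL = Dose_iv / AUC_0→∞
   = 75 / 342 = 0.219298 L/hr

CL = 0.219 L/hr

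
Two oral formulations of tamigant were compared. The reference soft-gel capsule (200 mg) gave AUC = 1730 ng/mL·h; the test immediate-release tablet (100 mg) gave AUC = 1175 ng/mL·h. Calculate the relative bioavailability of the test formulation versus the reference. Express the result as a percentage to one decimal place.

F_rel = 135.8%

F_rel = (AUC_test/D_test) / (AUC_ref/D_ref)
      = (1175/100) / (1730/200)
      = 11.75 / 8.65 = 1.3584 = 135.84%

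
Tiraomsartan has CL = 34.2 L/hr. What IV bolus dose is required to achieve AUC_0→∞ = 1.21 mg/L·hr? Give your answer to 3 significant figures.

Dose = 41.4 mg

Dose_iv = CL × AUC_0→∞
     = 34.2 × 1.21 = 41.382 mg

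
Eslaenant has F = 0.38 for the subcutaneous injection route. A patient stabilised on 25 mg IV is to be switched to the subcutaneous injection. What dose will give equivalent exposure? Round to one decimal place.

D_subcutaneous = 65.8 mg

For equal systemic exposure: F × D_ev = D_iv
D_ev = D_iv / F = 25 / 0.38 = 65.7895 mg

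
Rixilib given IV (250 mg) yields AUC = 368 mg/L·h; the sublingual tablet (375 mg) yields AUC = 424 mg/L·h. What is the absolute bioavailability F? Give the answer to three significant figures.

F = 0.768

F = (AUC_ev / D_ev) / (AUC_iv / D_iv)
  = (424/375) / (368/250)
  = 1.13067 / 1.472 = 0.7681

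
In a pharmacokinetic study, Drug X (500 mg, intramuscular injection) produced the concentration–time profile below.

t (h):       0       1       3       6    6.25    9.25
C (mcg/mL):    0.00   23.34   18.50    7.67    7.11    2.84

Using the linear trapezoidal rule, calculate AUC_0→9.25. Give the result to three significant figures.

AUC = 110 mcg/mL·h

Trapezoidal AUC_0→9.25:
  [0→1]: (0.00+23.34)/2 × 1 = 11.67
  [1→3]: (23.34+18.50)/2 × 2 = 41.84
  [3→6]: (18.50+7.67)/2 × 3 = 39.255
  [6→6.25]: (7.67+7.11)/2 × 0.25 = 1.8475
  [6.25→9.25]: (7.11+2.84)/2 × 3 = 14.925
  Sum = 109.5375 mcg/mL·h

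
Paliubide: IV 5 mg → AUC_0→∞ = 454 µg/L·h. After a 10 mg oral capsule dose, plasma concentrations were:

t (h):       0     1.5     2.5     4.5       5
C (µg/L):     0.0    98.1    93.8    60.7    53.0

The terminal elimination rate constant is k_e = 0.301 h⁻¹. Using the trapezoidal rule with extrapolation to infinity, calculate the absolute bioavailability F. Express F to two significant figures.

Trapezoidal AUC_0→5 (oral capsule):
  [0→1.5]: (0.0+98.1)/2 × 1.5 = 73.575
  [1.5→2.5]: (98.1+93.8)/2 × 1 = 95.95
  [2.5→4.5]: (93.8+60.7)/2 × 2 = 154.5
  [4.5→5]: (60.7+53.0)/2 × 0.5 = 28.425
  Sum = 352.45 µg/L·h
Tail: C_last/k_e = 53.0/0.301 = 176.080
AUC_0→∞ (oral capsule) = 352.45 + 176.080 = 528.53 µg/L·h
F = (AUC_ev/D_ev)/(AUC_iv/D_iv) = (528.53/10)/(454/5) = 52.853/90.8 = 0.5821

F = 0.58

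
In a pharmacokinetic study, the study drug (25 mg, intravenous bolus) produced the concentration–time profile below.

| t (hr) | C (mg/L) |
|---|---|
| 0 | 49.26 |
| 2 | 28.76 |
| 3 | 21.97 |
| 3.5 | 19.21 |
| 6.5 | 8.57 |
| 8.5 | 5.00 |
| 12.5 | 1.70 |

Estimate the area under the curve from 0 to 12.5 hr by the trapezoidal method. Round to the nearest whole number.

Trapezoidal AUC_0→12.5:
  [0→2]: (49.26+28.76)/2 × 2 = 78.02
  [2→3]: (28.76+21.97)/2 × 1 = 25.365
  [3→3.5]: (21.97+19.21)/2 × 0.5 = 10.295
  [3.5→6.5]: (19.21+8.57)/2 × 3 = 41.67
  [6.5→8.5]: (8.57+5.00)/2 × 2 = 13.57
  [8.5→12.5]: (5.00+1.70)/2 × 4 = 13.4
  Sum = 182.32 mg/L·hr

AUC = 182 mg/L·hr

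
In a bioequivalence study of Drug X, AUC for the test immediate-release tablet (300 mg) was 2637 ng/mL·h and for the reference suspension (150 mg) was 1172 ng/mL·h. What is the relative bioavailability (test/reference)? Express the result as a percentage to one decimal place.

F_rel = (AUC_test/D_test) / (AUC_ref/D_ref)
      = (2637/300) / (1172/150)
      = 8.79 / 7.81333 = 1.1250 = 112.50%

F_rel = 112.5%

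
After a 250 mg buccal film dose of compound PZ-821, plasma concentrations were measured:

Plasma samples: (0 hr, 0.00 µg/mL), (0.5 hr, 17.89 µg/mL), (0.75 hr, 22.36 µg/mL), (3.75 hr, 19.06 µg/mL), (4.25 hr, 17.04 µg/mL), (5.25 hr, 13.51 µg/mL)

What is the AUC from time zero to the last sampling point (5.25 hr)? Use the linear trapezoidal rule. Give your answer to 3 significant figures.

Trapezoidal AUC_0→5.25:
  [0→0.5]: (0.00+17.89)/2 × 0.5 = 4.4725
  [0.5→0.75]: (17.89+22.36)/2 × 0.25 = 5.03125
  [0.75→3.75]: (22.36+19.06)/2 × 3 = 62.13
  [3.75→4.25]: (19.06+17.04)/2 × 0.5 = 9.025
  [4.25→5.25]: (17.04+13.51)/2 × 1 = 15.275
  Sum = 95.93375 µg/mL·hr

AUC = 95.9 µg/mL·hr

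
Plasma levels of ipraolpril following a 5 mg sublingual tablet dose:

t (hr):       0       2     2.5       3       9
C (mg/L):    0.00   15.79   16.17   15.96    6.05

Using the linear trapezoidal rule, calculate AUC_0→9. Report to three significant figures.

AUC = 97.8 mg/L·hr

Trapezoidal AUC_0→9:
  [0→2]: (0.00+15.79)/2 × 2 = 15.79
  [2→2.5]: (15.79+16.17)/2 × 0.5 = 7.99
  [2.5→3]: (16.17+15.96)/2 × 0.5 = 8.0325
  [3→9]: (15.96+6.05)/2 × 6 = 66.03
  Sum = 97.8425 mg/L·hr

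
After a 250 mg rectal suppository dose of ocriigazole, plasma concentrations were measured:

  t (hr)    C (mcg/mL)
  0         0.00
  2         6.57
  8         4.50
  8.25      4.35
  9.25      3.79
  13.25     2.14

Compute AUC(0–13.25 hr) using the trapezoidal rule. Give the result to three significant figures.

AUC = 56.8 mcg/mL·hr

Trapezoidal AUC_0→13.25:
  [0→2]: (0.00+6.57)/2 × 2 = 6.57
  [2→8]: (6.57+4.50)/2 × 6 = 33.21
  [8→8.25]: (4.50+4.35)/2 × 0.25 = 1.10625
  [8.25→9.25]: (4.35+3.79)/2 × 1 = 4.07
  [9.25→13.25]: (3.79+2.14)/2 × 4 = 11.86
  Sum = 56.81625 mcg/mL·hr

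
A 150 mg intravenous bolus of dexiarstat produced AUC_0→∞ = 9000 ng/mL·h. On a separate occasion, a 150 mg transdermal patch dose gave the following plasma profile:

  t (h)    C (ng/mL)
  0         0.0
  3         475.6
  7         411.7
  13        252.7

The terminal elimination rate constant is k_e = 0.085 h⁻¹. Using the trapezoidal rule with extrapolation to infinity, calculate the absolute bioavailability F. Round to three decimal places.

F = 0.828

Trapezoidal AUC_0→13 (transdermal patch):
  [0→3]: (0.0+475.6)/2 × 3 = 713.4
  [3→7]: (475.6+411.7)/2 × 4 = 1774.6
  [7→13]: (411.7+252.7)/2 × 6 = 1993.2
  Sum = 4481.2 ng/mL·h
Tail: C_last/k_e = 252.7/0.085 = 2972.941
AUC_0→∞ (transdermal patch) = 4481.2 + 2972.941 = 7454.141 ng/mL·h
F = (AUC_ev/D_ev)/(AUC_iv/D_iv) = (7454.141/150)/(9000/150) = 49.6943/60 = 0.8282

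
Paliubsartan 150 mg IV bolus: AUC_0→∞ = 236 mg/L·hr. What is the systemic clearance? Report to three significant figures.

CL = Dose_iv / AUC_0→∞
   = 150 / 236 = 0.635593 L/hr

CL = 0.636 L/hr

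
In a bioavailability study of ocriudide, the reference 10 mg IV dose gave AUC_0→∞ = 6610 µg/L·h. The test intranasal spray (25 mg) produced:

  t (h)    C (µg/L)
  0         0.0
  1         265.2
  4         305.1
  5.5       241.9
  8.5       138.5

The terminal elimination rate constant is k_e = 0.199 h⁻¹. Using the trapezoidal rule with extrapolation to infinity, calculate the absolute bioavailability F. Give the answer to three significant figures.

Trapezoidal AUC_0→8.5 (intranasal spray):
  [0→1]: (0.0+265.2)/2 × 1 = 132.6
  [1→4]: (265.2+305.1)/2 × 3 = 855.45
  [4→5.5]: (305.1+241.9)/2 × 1.5 = 410.25
  [5.5→8.5]: (241.9+138.5)/2 × 3 = 570.6
  Sum = 1968.9 µg/L·h
Tail: C_last/k_e = 138.5/0.199 = 695.980
AUC_0→∞ (intranasal spray) = 1968.9 + 695.980 = 2664.88 µg/L·h
F = (AUC_ev/D_ev)/(AUC_iv/D_iv) = (2664.88/25)/(6610/10) = 106.5952/661 = 0.1613

F = 0.161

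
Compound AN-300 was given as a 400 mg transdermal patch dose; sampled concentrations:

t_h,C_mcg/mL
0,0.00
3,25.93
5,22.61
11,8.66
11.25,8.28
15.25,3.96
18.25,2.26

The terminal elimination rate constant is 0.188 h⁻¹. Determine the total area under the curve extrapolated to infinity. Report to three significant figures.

Trapezoidal AUC_0→18.25:
  [0→3]: (0.00+25.93)/2 × 3 = 38.895
  [3→5]: (25.93+22.61)/2 × 2 = 48.54
  [5→11]: (22.61+8.66)/2 × 6 = 93.81
  [11→11.25]: (8.66+8.28)/2 × 0.25 = 2.1175
  [11.25→15.25]: (8.28+3.96)/2 × 4 = 24.48
  [15.25→18.25]: (3.96+2.26)/2 × 3 = 9.33
  Sum = 217.1725 mcg/mL·h
Extrapolated tail: C_last / k_e = 2.26 / 0.188 = 12.021
AUC_0→∞ = 217.1725 + 12.021 = 229.1935 mcg/mL·h

AUC = 229 mcg/mL·h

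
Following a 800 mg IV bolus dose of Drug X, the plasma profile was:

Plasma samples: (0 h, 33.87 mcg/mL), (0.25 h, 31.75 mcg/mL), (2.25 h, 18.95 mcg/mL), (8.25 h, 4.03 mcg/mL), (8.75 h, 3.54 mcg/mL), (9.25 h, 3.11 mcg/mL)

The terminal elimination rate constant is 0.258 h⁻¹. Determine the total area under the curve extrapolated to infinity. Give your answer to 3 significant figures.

Trapezoidal AUC_0→9.25:
  [0→0.25]: (33.87+31.75)/2 × 0.25 = 8.2025
  [0.25→2.25]: (31.75+18.95)/2 × 2 = 50.7
  [2.25→8.25]: (18.95+4.03)/2 × 6 = 68.94
  [8.25→8.75]: (4.03+3.54)/2 × 0.5 = 1.8925
  [8.75→9.25]: (3.54+3.11)/2 × 0.5 = 1.6625
  Sum = 131.3975 mcg/mL·h
Extrapolated tail: C_last / k_e = 3.11 / 0.258 = 12.054
AUC_0→∞ = 131.3975 + 12.054 = 143.4515 mcg/mL·h

AUC = 143 mcg/mL·h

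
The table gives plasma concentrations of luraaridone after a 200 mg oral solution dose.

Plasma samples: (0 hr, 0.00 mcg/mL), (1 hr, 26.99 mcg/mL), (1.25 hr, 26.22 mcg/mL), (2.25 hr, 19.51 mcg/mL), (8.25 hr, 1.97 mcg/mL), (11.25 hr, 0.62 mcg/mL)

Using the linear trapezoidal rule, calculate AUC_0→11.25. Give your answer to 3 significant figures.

AUC = 111 mcg/mL·hr

Trapezoidal AUC_0→11.25:
  [0→1]: (0.00+26.99)/2 × 1 = 13.495
  [1→1.25]: (26.99+26.22)/2 × 0.25 = 6.65125
  [1.25→2.25]: (26.22+19.51)/2 × 1 = 22.865
  [2.25→8.25]: (19.51+1.97)/2 × 6 = 64.44
  [8.25→11.25]: (1.97+0.62)/2 × 3 = 3.885
  Sum = 111.33625 mcg/mL·hr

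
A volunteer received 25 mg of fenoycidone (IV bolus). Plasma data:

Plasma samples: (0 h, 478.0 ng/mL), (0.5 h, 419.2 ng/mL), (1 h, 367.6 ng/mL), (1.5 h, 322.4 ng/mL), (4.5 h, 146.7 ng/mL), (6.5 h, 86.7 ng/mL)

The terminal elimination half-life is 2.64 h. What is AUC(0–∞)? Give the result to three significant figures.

AUC = 1860 ng/mL·h

Trapezoidal AUC_0→6.5:
  [0→0.5]: (478.0+419.2)/2 × 0.5 = 224.3
  [0.5→1]: (419.2+367.6)/2 × 0.5 = 196.7
  [1→1.5]: (367.6+322.4)/2 × 0.5 = 172.5
  [1.5→4.5]: (322.4+146.7)/2 × 3 = 703.65
  [4.5→6.5]: (146.7+86.7)/2 × 2 = 233.4
  Sum = 1530.55 ng/mL·h
k_e = ln2 / t½ = 0.693147 / 2.64 = 0.2626 h^-1
Extrapolated tail: C_last / k_e = 86.7 / 0.2626 = 330.160
AUC_0→∞ = 1530.55 + 330.160 = 1860.71 ng/mL·h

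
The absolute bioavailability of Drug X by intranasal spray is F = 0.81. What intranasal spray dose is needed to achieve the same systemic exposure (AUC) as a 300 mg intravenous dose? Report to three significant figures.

For equal systemic exposure: F × D_ev = D_iv
D_ev = D_iv / F = 300 / 0.81 = 370.37 mg

D_intranasal = 370 mg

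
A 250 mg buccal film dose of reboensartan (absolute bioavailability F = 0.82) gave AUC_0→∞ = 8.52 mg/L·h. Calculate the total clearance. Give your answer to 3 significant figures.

CL = 24.1 L/h

CL = F × Dose / AUC_0→∞
   = 0.82 × 250 / 8.52 = 24.061 L/h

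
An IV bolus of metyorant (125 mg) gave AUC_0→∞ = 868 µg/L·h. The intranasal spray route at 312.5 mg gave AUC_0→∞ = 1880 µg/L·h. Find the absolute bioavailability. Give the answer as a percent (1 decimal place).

F = 86.6%

F = (AUC_ev / D_ev) / (AUC_iv / D_iv)
  = (1880/312.5) / (868/125)
  = 6.016 / 6.944 = 0.8664
  = 86.64%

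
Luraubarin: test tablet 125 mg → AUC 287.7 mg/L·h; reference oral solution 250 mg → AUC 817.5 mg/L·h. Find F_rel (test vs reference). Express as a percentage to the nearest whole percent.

F_rel = (AUC_test/D_test) / (AUC_ref/D_ref)
      = (287.7/125) / (817.5/250)
      = 2.3016 / 3.27 = 0.7039 = 70.39%

F_rel = 70%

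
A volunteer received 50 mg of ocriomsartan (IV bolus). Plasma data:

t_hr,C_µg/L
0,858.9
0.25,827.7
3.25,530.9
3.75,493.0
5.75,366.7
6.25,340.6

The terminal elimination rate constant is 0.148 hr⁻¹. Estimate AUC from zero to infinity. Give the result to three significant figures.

Trapezoidal AUC_0→6.25:
  [0→0.25]: (858.9+827.7)/2 × 0.25 = 210.825
  [0.25→3.25]: (827.7+530.9)/2 × 3 = 2037.9
  [3.25→3.75]: (530.9+493.0)/2 × 0.5 = 255.975
  [3.75→5.75]: (493.0+366.7)/2 × 2 = 859.7
  [5.75→6.25]: (366.7+340.6)/2 × 0.5 = 176.825
  Sum = 3541.225 µg/L·hr
Extrapolated tail: C_last / k_e = 340.6 / 0.148 = 2301.351
AUC_0→∞ = 3541.225 + 2301.351 = 5842.576 µg/L·hr

AUC = 5840 µg/L·hr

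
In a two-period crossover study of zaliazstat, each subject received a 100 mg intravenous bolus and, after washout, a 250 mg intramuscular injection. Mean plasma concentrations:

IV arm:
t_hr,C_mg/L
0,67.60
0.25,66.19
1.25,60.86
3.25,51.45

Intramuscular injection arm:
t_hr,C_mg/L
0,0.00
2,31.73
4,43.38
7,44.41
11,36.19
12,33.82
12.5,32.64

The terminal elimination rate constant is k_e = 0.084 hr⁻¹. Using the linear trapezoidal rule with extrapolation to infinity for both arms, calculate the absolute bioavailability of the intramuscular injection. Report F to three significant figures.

Trapezoidal AUC_0→3.25 (IV):
  [0→0.25]: (67.60+66.19)/2 × 0.25 = 16.72375
  [0.25→1.25]: (66.19+60.86)/2 × 1 = 63.525
  [1.25→3.25]: (60.86+51.45)/2 × 2 = 112.31
  Sum = 192.55875 mg/L·hr
IV tail: 51.45/0.084 = 612.500; AUC_iv,0→∞ = 192.55875 + 612.500 = 805.05875 mg/L·hr
Trapezoidal AUC_0→12.5 (intramuscular injection):
  [0→2]: (0.00+31.73)/2 × 2 = 31.73
  [2→4]: (31.73+43.38)/2 × 2 = 75.11
  [4→7]: (43.38+44.41)/2 × 3 = 131.685
  [7→11]: (44.41+36.19)/2 × 4 = 161.2
  [11→12]: (36.19+33.82)/2 × 1 = 35.005
  [12→12.5]: (33.82+32.64)/2 × 0.5 = 16.615
  Sum = 451.345 mg/L·hr
intramuscular injection tail: 32.64/0.084 = 388.571; AUC_ev,0→∞ = 451.345 + 388.571 = 839.916 mg/L·hr
F = (AUC_ev/D_ev)/(AUC_iv/D_iv) = (839.916/250)/(805.05875/100) = 3.359664/8.0505875 = 0.4173

F = 0.417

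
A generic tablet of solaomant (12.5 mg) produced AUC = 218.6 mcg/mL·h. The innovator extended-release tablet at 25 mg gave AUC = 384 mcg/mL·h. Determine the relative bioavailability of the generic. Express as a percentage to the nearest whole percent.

F_rel = (AUC_test/D_test) / (AUC_ref/D_ref)
      = (218.6/12.5) / (384/25)
      = 17.488 / 15.36 = 1.1385 = 113.85%

F_rel = 114%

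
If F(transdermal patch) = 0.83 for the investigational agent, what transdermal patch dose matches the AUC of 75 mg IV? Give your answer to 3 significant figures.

D_transdermal = 90.4 mg

For equal systemic exposure: F × D_ev = D_iv
D_ev = D_iv / F = 75 / 0.83 = 90.3614 mg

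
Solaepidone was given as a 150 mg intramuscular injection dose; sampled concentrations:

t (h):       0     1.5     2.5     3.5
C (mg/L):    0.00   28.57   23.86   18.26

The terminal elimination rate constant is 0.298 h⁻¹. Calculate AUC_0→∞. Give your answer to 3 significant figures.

Trapezoidal AUC_0→3.5:
  [0→1.5]: (0.00+28.57)/2 × 1.5 = 21.4275
  [1.5→2.5]: (28.57+23.86)/2 × 1 = 26.215
  [2.5→3.5]: (23.86+18.26)/2 × 1 = 21.06
  Sum = 68.7025 mg/L·h
Extrapolated tail: C_last / k_e = 18.26 / 0.298 = 61.275
AUC_0→∞ = 68.7025 + 61.275 = 129.9775 mg/L·h

AUC = 130 mg/L·h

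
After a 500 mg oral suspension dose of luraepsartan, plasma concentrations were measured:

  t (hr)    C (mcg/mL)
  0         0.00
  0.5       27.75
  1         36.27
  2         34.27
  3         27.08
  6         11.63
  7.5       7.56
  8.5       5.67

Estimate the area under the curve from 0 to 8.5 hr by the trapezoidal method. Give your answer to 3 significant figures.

Trapezoidal AUC_0→8.5:
  [0→0.5]: (0.00+27.75)/2 × 0.5 = 6.9375
  [0.5→1]: (27.75+36.27)/2 × 0.5 = 16.005
  [1→2]: (36.27+34.27)/2 × 1 = 35.27
  [2→3]: (34.27+27.08)/2 × 1 = 30.675
  [3→6]: (27.08+11.63)/2 × 3 = 58.065
  [6→7.5]: (11.63+7.56)/2 × 1.5 = 14.3925
  [7.5→8.5]: (7.56+5.67)/2 × 1 = 6.615
  Sum = 167.96 mcg/mL·hr

AUC = 168 mcg/mL·hr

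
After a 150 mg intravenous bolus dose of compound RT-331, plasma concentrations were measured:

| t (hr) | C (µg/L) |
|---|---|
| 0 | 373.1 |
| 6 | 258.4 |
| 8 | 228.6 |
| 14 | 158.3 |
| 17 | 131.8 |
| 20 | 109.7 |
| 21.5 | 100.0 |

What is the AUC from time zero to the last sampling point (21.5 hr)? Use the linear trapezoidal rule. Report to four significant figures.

Trapezoidal AUC_0→21.5:
  [0→6]: (373.1+258.4)/2 × 6 = 1894.5
  [6→8]: (258.4+228.6)/2 × 2 = 487.0
  [8→14]: (228.6+158.3)/2 × 6 = 1160.7
  [14→17]: (158.3+131.8)/2 × 3 = 435.15
  [17→20]: (131.8+109.7)/2 × 3 = 362.25
  [20→21.5]: (109.7+100.0)/2 × 1.5 = 157.275
  Sum = 4496.875 µg/L·hr

AUC = 4497 µg/L·hr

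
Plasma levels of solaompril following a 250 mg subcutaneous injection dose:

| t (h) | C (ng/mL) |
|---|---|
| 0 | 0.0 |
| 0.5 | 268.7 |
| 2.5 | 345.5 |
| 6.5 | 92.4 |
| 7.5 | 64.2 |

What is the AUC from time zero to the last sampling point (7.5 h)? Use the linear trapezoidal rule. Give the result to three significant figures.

Trapezoidal AUC_0→7.5:
  [0→0.5]: (0.0+268.7)/2 × 0.5 = 67.175
  [0.5→2.5]: (268.7+345.5)/2 × 2 = 614.2
  [2.5→6.5]: (345.5+92.4)/2 × 4 = 875.8
  [6.5→7.5]: (92.4+64.2)/2 × 1 = 78.3
  Sum = 1635.475 ng/mL·h

AUC = 1640 ng/mL·h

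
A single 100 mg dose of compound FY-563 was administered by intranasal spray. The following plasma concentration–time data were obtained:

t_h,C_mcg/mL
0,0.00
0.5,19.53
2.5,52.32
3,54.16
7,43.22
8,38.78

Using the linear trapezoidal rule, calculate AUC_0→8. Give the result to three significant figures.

Trapezoidal AUC_0→8:
  [0→0.5]: (0.00+19.53)/2 × 0.5 = 4.8825
  [0.5→2.5]: (19.53+52.32)/2 × 2 = 71.85
  [2.5→3]: (52.32+54.16)/2 × 0.5 = 26.62
  [3→7]: (54.16+43.22)/2 × 4 = 194.76
  [7→8]: (43.22+38.78)/2 × 1 = 41.0
  Sum = 339.1125 mcg/mL·h

AUC = 339 mcg/mL·h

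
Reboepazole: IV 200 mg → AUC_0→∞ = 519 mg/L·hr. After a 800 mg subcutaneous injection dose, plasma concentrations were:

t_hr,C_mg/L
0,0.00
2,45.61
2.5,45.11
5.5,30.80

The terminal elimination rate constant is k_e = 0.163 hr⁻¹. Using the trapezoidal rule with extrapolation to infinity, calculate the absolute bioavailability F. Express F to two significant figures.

F = 0.18

Trapezoidal AUC_0→5.5 (subcutaneous injection):
  [0→2]: (0.00+45.61)/2 × 2 = 45.61
  [2→2.5]: (45.61+45.11)/2 × 0.5 = 22.68
  [2.5→5.5]: (45.11+30.80)/2 × 3 = 113.865
  Sum = 182.155 mg/L·hr
Tail: C_last/k_e = 30.80/0.163 = 188.957
AUC_0→∞ (subcutaneous injection) = 182.155 + 188.957 = 371.112 mg/L·hr
F = (AUC_ev/D_ev)/(AUC_iv/D_iv) = (371.112/800)/(519/200) = 0.46389/2.595 = 0.1788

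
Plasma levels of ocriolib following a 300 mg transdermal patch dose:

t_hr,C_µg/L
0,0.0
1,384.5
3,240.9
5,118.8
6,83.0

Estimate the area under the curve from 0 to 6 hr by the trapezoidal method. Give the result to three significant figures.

AUC = 1280 µg/L·hr

Trapezoidal AUC_0→6:
  [0→1]: (0.0+384.5)/2 × 1 = 192.25
  [1→3]: (384.5+240.9)/2 × 2 = 625.4
  [3→5]: (240.9+118.8)/2 × 2 = 359.7
  [5→6]: (118.8+83.0)/2 × 1 = 100.9
  Sum = 1278.25 µg/L·hr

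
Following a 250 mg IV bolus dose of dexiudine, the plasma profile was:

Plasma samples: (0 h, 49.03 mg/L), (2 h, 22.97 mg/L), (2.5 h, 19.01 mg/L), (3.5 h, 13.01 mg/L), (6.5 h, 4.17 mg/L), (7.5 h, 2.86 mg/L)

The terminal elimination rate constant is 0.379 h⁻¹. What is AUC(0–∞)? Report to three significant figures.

AUC = 135 mg/L·h

Trapezoidal AUC_0→7.5:
  [0→2]: (49.03+22.97)/2 × 2 = 72.0
  [2→2.5]: (22.97+19.01)/2 × 0.5 = 10.495
  [2.5→3.5]: (19.01+13.01)/2 × 1 = 16.01
  [3.5→6.5]: (13.01+4.17)/2 × 3 = 25.77
  [6.5→7.5]: (4.17+2.86)/2 × 1 = 3.515
  Sum = 127.79 mg/L·h
Extrapolated tail: C_last / k_e = 2.86 / 0.379 = 7.546
AUC_0→∞ = 127.79 + 7.546 = 135.336 mg/L·h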